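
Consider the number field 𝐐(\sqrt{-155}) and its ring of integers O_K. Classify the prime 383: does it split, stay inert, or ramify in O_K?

Since -155 ≡ 1 mod 4, the ring of integers is ℤ[(1+√-155)/2] with discriminant -155.
disc(K) = -155 is not divisible by 383; 383 is unramified.
Compute (-155/383) via Euler: 228^((383-1)/2) mod 383 = 1, so (-155/383) = 1.
d is a quadratic residue mod p, hence 383 splits in O_K.

splits completely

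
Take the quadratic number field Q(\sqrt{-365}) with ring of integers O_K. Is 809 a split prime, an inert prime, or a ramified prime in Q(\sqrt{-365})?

split

Since -365 ≢ 1 mod 4, the ring of integers is ℤ[√-365] with discriminant 4·(-365) = -1460.
Since gcd(809, -1460) = 1 the prime 809 does not ramify.
Euler's criterion: (-365)^404 mod 809 = 1. Thus (-365|809) = 1.
d is a quadratic residue mod p, hence 809 splits in O_K.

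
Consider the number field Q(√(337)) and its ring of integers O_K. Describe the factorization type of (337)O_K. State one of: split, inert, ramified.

d = 337 ≡ 1 (mod 4), so O_K = ℤ[(1+√337)/2] and disc(K) = d = 337.
337 divides disc(K) = 337, so 337 ramifies.

p ramifies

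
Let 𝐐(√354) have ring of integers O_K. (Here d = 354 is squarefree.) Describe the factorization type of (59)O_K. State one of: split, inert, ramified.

Since 354 ≢ 1 mod 4, the ring of integers is ℤ[√354] with discriminant 4·354 = 1416.
Ramification test: 59 | 1416. The prime 59 ramifies in K.

59 is ramified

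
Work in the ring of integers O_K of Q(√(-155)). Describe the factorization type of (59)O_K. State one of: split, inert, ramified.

p splits

d = -155 ≡ 1 (mod 4), so O_K = ℤ[(1+√-155)/2] and disc(K) = d = -155.
Since gcd(59, -155) = 1 the prime 59 does not ramify.
Euler's criterion: (-155)^29 mod 59 = 1. Thus (-155|59) = 1.
d is a quadratic residue mod p, hence 59 splits in O_K.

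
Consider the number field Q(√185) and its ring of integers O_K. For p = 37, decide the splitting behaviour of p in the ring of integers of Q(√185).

185 mod 4 = 1, hence disc K = 185 and O_K = ℤ[(1+√185)/2].
disc(K) = 185 = 37·5, so p = 37 is ramified.

ramifies in O_K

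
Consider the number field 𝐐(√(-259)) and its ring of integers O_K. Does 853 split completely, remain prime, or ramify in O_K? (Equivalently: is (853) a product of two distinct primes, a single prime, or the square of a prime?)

Since -259 ≡ 1 mod 4, the ring of integers is ℤ[(1+√-259)/2] with discriminant -259.
disc(K) = -259 is not divisible by 853; 853 is unramified.
Compute (-259/853) via Euler: 594^((853-1)/2) mod 853 = 1, so (-259/853) = 1.
Legendre symbol 1 ⇒ 853 is split.

p splits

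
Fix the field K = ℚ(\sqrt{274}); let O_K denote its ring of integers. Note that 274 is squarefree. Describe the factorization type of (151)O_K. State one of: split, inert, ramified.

d = 274 ≡ 2 (mod 4), so O_K = ℤ[√274] and disc(K) = 4d = 1096.
151 ∤ 1096, so 151 is unramified.
(274/151) = 123^75 mod 151 = 1, giving Legendre symbol 1.
Legendre symbol 1 ⇒ 151 is split.

splits completely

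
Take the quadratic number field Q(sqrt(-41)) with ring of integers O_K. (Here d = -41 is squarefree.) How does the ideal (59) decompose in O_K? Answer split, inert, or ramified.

p is inert

Since -41 ≢ 1 mod 4, the ring of integers is ℤ[√-41] with discriminant 4·(-41) = -164.
disc(K) = -164 is not divisible by 59; 59 is unramified.
(-41/59) = 18^29 mod 59 = 58, giving Legendre symbol -1.
Legendre symbol -1 ⇒ 59 is inert.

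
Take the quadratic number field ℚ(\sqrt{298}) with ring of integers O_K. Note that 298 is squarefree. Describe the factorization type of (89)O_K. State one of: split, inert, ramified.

remains prime (inert)

298 mod 4 = 2, hence disc K = 4·298 = 1192 and O_K = ℤ[√298].
Since gcd(89, 1192) = 1 the prime 89 does not ramify.
Legendre symbol by Euler's criterion: (298/89) ≡ 298^44 ≡ 88 (mod 89), i.e. (298/89) = -1.
d is a non-residue mod p, hence 89 remains inert in O_K.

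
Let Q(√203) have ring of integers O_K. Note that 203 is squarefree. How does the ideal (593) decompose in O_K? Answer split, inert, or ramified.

p is inert

203 mod 4 = 3, hence disc K = 4·203 = 812 and O_K = ℤ[√203].
disc(K) = 812 is not divisible by 593; 593 is unramified.
Legendre symbol by Euler's criterion: (203/593) ≡ 203^296 ≡ 592 (mod 593), i.e. (203/593) = -1.
Legendre symbol -1 ⇒ 593 is inert.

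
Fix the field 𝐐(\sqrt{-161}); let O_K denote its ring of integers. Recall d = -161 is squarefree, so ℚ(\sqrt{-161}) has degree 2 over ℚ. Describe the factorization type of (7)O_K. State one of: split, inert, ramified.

ramified — (7) = 𝔭²

-161 mod 4 = 3, hence disc K = 4·(-161) = -644 and O_K = ℤ[√-161].
disc(K) = -644 = 7·(-92), so p = 7 is ramified.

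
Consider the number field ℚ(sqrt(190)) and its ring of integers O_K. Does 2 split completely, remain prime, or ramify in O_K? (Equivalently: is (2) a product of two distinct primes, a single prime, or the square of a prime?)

p ramifies

Since 190 ≢ 1 mod 4, the ring of integers is ℤ[√190] with discriminant 4·190 = 760.
2 divides disc(K) = 760, so 2 ramifies.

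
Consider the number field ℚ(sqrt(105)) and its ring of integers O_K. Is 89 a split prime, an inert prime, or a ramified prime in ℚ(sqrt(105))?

d = 105 ≡ 1 (mod 4), so O_K = ℤ[(1+√105)/2] and disc(K) = d = 105.
Since gcd(89, 105) = 1 the prime 89 does not ramify.
Compute (105/89) via Euler: 16^((89-1)/2) mod 89 = 1, so (105/89) = 1.
Legendre symbol 1 ⇒ 89 is split.

split — (89) = 𝔭₁𝔭₂ with 𝔭₁ ≠ 𝔭₂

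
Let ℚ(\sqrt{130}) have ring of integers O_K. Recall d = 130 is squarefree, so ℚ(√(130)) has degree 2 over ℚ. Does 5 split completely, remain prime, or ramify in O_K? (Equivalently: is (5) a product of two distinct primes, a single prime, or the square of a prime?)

ramifies in O_K

d = 130 ≡ 2 (mod 4), so O_K = ℤ[√130] and disc(K) = 4d = 520.
disc(K) = 520 = 5·104, so p = 5 is ramified.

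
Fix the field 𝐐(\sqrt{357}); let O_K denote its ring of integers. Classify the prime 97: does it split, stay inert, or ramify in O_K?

357 mod 4 = 1, hence disc K = 357 and O_K = ℤ[(1+√357)/2].
disc(K) = 357 is not divisible by 97; 97 is unramified.
Compute (357/97) via Euler: 66^((97-1)/2) mod 97 = 1, so (357/97) = 1.
Legendre symbol 1 ⇒ 97 is split.

p splits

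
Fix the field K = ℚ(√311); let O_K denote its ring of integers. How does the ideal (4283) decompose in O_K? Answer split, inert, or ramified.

311 mod 4 = 3, hence disc K = 4·311 = 1244 and O_K = ℤ[√311].
4283 ∤ 1244, so 4283 is unramified.
(311/4283) = 311^2141 mod 4283 = 4282, giving Legendre symbol -1.
(311/4283) = -1, so 4283 is inert.

remains prime (inert)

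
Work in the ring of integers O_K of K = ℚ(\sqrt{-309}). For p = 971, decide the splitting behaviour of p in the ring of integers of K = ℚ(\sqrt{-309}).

-309 mod 4 = 3, hence disc K = 4·(-309) = -1236 and O_K = ℤ[√-309].
disc(K) = -1236 is not divisible by 971; 971 is unramified.
Compute (-309/971) via Euler: 662^((971-1)/2) mod 971 = 970, so (-309/971) = -1.
Legendre symbol -1 ⇒ 971 is inert.

remains prime (inert)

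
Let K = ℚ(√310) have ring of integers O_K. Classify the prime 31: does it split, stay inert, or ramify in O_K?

310 mod 4 = 2, hence disc K = 4·310 = 1240 and O_K = ℤ[√310].
disc(K) = 1240 = 31·40, so p = 31 is ramified.

ramified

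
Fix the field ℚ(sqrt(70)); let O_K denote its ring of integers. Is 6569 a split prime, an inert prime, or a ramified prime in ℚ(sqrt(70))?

Since 70 ≢ 1 mod 4, the ring of integers is ℤ[√70] with discriminant 4·70 = 280.
disc(K) = 280 is not divisible by 6569; 6569 is unramified.
Euler's criterion: 70^3284 mod 6569 = 6568. Thus (70|6569) = -1.
(70/6569) = -1, so 6569 is inert.

inert — (6569) stays prime in O_K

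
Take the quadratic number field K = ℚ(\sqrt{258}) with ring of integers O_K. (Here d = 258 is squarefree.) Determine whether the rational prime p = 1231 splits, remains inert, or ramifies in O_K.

258 mod 4 = 2, hence disc K = 4·258 = 1032 and O_K = ℤ[√258].
1231 ∤ 1032, so 1231 is unramified.
Compute (258/1231) via Euler: 258^((1231-1)/2) mod 1231 = 1230, so (258/1231) = -1.
d is a non-residue mod p, hence 1231 remains inert in O_K.

p is inert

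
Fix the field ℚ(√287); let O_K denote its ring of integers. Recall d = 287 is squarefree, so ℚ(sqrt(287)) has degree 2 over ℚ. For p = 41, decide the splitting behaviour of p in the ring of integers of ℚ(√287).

ramifies in O_K

d = 287 ≡ 3 (mod 4), so O_K = ℤ[√287] and disc(K) = 4d = 1148.
disc(K) = 1148 = 41·28, so p = 41 is ramified.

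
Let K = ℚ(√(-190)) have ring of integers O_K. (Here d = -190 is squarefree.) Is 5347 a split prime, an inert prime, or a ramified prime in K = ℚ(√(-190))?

-190 mod 4 = 2, hence disc K = 4·(-190) = -760 and O_K = ℤ[√-190].
5347 ∤ -760, so 5347 is unramified.
Euler's criterion: (-190)^2673 mod 5347 = 5346. Thus (-190|5347) = -1.
Legendre symbol -1 ⇒ 5347 is inert.

remains prime (inert)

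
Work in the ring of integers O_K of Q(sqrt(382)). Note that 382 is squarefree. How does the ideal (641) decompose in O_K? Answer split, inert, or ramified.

split — (641) = 𝔭₁𝔭₂ with 𝔭₁ ≠ 𝔭₂

Since 382 ≢ 1 mod 4, the ring of integers is ℤ[√382] with discriminant 4·382 = 1528.
Since gcd(641, 1528) = 1 the prime 641 does not ramify.
Legendre symbol by Euler's criterion: (382/641) ≡ 382^320 ≡ 1 (mod 641), i.e. (382/641) = 1.
(382/641) = 1, so 641 splits.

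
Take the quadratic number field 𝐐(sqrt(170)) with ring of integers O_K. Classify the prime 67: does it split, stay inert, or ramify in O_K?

split

d = 170 ≡ 2 (mod 4), so O_K = ℤ[√170] and disc(K) = 4d = 680.
67 ∤ 680, so 67 is unramified.
Compute (170/67) via Euler: 36^((67-1)/2) mod 67 = 1, so (170/67) = 1.
(170/67) = 1, so 67 splits.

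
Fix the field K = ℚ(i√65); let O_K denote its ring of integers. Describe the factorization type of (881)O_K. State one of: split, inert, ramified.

splits completely

Since -65 ≢ 1 mod 4, the ring of integers is ℤ[√-65] with discriminant 4·(-65) = -260.
881 ∤ -260, so 881 is unramified.
Legendre symbol by Euler's criterion: (-65/881) ≡ (-65)^440 ≡ 1 (mod 881), i.e. (-65/881) = 1.
(-65/881) = 1, so 881 splits.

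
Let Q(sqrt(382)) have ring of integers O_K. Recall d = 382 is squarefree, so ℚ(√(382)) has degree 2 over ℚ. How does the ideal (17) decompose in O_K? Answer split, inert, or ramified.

382 mod 4 = 2, hence disc K = 4·382 = 1528 and O_K = ℤ[√382].
Since gcd(17, 1528) = 1 the prime 17 does not ramify.
Legendre symbol by Euler's criterion: (382/17) ≡ 382^8 ≡ 1 (mod 17), i.e. (382/17) = 1.
(382/17) = 1, so 17 splits.

split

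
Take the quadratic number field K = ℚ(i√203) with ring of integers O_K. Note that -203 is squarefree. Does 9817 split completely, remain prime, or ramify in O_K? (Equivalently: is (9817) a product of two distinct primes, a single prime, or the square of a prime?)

split

-203 mod 4 = 1, hence disc K = -203 and O_K = ℤ[(1+√-203)/2].
Since gcd(9817, -203) = 1 the prime 9817 does not ramify.
Legendre symbol by Euler's criterion: (-203/9817) ≡ (-203)^4908 ≡ 1 (mod 9817), i.e. (-203/9817) = 1.
d is a quadratic residue mod p, hence 9817 splits in O_K.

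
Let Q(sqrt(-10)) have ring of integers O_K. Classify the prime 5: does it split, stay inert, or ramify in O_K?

5 is ramified

d = -10 ≡ 2 (mod 4), so O_K = ℤ[√-10] and disc(K) = 4d = -40.
5 divides disc(K) = -40, so 5 ramifies.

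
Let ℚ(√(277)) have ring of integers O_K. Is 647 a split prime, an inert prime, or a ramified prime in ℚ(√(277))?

p is inert

d = 277 ≡ 1 (mod 4), so O_K = ℤ[(1+√277)/2] and disc(K) = d = 277.
disc(K) = 277 is not divisible by 647; 647 is unramified.
Euler's criterion: 277^323 mod 647 = 646. Thus (277|647) = -1.
Legendre symbol -1 ⇒ 647 is inert.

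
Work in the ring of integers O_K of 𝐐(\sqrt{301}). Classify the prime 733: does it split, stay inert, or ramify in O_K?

d = 301 ≡ 1 (mod 4), so O_K = ℤ[(1+√301)/2] and disc(K) = d = 301.
Since gcd(733, 301) = 1 the prime 733 does not ramify.
Euler's criterion: 301^366 mod 733 = 1. Thus (301|733) = 1.
Legendre symbol 1 ⇒ 733 is split.

p splits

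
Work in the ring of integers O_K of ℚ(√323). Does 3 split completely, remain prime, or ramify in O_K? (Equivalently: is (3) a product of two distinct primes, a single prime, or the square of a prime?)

d = 323 ≡ 3 (mod 4), so O_K = ℤ[√323] and disc(K) = 4d = 1292.
Since gcd(3, 1292) = 1 the prime 3 does not ramify.
Euler's criterion: 323^1 mod 3 = 2. Thus (323|3) = -1.
(323/3) = -1, so 3 is inert.

p is inert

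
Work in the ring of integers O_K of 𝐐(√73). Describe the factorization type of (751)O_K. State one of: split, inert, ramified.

d = 73 ≡ 1 (mod 4), so O_K = ℤ[(1+√73)/2] and disc(K) = d = 73.
Since gcd(751, 73) = 1 the prime 751 does not ramify.
Legendre symbol by Euler's criterion: (73/751) ≡ 73^375 ≡ 750 (mod 751), i.e. (73/751) = -1.
d is a non-residue mod p, hence 751 remains inert in O_K.

inert — (751) stays prime in O_K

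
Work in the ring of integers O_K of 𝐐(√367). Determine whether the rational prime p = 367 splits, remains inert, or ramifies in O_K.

p ramifies

d = 367 ≡ 3 (mod 4), so O_K = ℤ[√367] and disc(K) = 4d = 1468.
367 divides disc(K) = 1468, so 367 ramifies.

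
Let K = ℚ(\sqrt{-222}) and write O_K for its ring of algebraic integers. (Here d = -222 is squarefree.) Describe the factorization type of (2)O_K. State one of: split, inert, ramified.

ramifies in O_K

d = -222 ≡ 2 (mod 4), so O_K = ℤ[√-222] and disc(K) = 4d = -888.
2 divides disc(K) = -888, so 2 ramifies.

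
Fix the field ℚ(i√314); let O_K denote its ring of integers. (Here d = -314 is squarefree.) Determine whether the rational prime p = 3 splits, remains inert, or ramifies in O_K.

d = -314 ≡ 2 (mod 4), so O_K = ℤ[√-314] and disc(K) = 4d = -1256.
Since gcd(3, -1256) = 1 the prime 3 does not ramify.
(-314/3) = 1^1 mod 3 = 1, giving Legendre symbol 1.
d is a quadratic residue mod p, hence 3 splits in O_K.

p splits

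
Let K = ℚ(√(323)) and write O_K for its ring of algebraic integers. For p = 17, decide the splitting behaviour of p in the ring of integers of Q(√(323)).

323 mod 4 = 3, hence disc K = 4·323 = 1292 and O_K = ℤ[√323].
17 divides disc(K) = 1292, so 17 ramifies.

ramified — (17) = 𝔭²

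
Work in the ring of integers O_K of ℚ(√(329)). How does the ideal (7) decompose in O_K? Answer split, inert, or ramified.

329 mod 4 = 1, hence disc K = 329 and O_K = ℤ[(1+√329)/2].
7 divides disc(K) = 329, so 7 ramifies.

p ramifies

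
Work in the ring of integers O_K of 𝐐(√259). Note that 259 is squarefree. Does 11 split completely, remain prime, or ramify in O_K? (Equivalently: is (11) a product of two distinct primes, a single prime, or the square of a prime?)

11 remains inert

259 mod 4 = 3, hence disc K = 4·259 = 1036 and O_K = ℤ[√259].
11 ∤ 1036, so 11 is unramified.
Legendre symbol by Euler's criterion: (259/11) ≡ 259^5 ≡ 10 (mod 11), i.e. (259/11) = -1.
Legendre symbol -1 ⇒ 11 is inert.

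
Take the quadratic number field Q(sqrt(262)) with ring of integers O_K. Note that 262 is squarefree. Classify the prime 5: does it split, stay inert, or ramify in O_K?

inert

Since 262 ≢ 1 mod 4, the ring of integers is ℤ[√262] with discriminant 4·262 = 1048.
5 ∤ 1048, so 5 is unramified.
Compute (262/5) via Euler: 2^((5-1)/2) mod 5 = 4, so (262/5) = -1.
(262/5) = -1, so 5 is inert.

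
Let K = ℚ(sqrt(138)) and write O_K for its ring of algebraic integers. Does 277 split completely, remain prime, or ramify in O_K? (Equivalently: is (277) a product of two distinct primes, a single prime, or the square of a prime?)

138 mod 4 = 2, hence disc K = 4·138 = 552 and O_K = ℤ[√138].
277 ∤ 552, so 277 is unramified.
(138/277) = 138^138 mod 277 = 276, giving Legendre symbol -1.
Legendre symbol -1 ⇒ 277 is inert.

inert — (277) stays prime in O_K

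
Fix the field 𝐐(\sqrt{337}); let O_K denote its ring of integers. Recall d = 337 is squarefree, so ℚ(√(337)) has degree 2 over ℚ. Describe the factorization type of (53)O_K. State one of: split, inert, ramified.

d = 337 ≡ 1 (mod 4), so O_K = ℤ[(1+√337)/2] and disc(K) = d = 337.
disc(K) = 337 is not divisible by 53; 53 is unramified.
Compute (337/53) via Euler: 19^((53-1)/2) mod 53 = 52, so (337/53) = -1.
d is a non-residue mod p, hence 53 remains inert in O_K.

remains prime (inert)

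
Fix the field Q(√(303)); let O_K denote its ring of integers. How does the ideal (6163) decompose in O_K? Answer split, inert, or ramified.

split — (6163) = 𝔭₁𝔭₂ with 𝔭₁ ≠ 𝔭₂

d = 303 ≡ 3 (mod 4), so O_K = ℤ[√303] and disc(K) = 4d = 1212.
Since gcd(6163, 1212) = 1 the prime 6163 does not ramify.
Legendre symbol by Euler's criterion: (303/6163) ≡ 303^3081 ≡ 1 (mod 6163), i.e. (303/6163) = 1.
(303/6163) = 1, so 6163 splits.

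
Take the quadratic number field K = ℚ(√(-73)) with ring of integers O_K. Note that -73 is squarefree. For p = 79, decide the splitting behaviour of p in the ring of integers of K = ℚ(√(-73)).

inert

d = -73 ≡ 3 (mod 4), so O_K = ℤ[√-73] and disc(K) = 4d = -292.
79 ∤ -292, so 79 is unramified.
Euler's criterion: (-73)^39 mod 79 = 78. Thus (-73|79) = -1.
Legendre symbol -1 ⇒ 79 is inert.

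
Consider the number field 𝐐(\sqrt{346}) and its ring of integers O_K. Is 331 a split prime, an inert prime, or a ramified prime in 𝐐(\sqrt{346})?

d = 346 ≡ 2 (mod 4), so O_K = ℤ[√346] and disc(K) = 4d = 1384.
Since gcd(331, 1384) = 1 the prime 331 does not ramify.
Legendre symbol by Euler's criterion: (346/331) ≡ 346^165 ≡ 330 (mod 331), i.e. (346/331) = -1.
(346/331) = -1, so 331 is inert.

inert — (331) stays prime in O_K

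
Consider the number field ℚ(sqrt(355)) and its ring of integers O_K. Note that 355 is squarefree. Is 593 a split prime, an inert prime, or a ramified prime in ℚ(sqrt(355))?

593 remains inert

355 mod 4 = 3, hence disc K = 4·355 = 1420 and O_K = ℤ[√355].
Since gcd(593, 1420) = 1 the prime 593 does not ramify.
(355/593) = 355^296 mod 593 = 592, giving Legendre symbol -1.
Legendre symbol -1 ⇒ 593 is inert.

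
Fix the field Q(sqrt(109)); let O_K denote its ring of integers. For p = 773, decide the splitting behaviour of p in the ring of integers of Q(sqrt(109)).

109 mod 4 = 1, hence disc K = 109 and O_K = ℤ[(1+√109)/2].
773 ∤ 109, so 773 is unramified.
Compute (109/773) via Euler: 109^((773-1)/2) mod 773 = 772, so (109/773) = -1.
d is a non-residue mod p, hence 773 remains inert in O_K.

inert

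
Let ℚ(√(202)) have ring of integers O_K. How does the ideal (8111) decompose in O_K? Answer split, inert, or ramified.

d = 202 ≡ 2 (mod 4), so O_K = ℤ[√202] and disc(K) = 4d = 808.
Since gcd(8111, 808) = 1 the prime 8111 does not ramify.
(202/8111) = 202^4055 mod 8111 = 1, giving Legendre symbol 1.
(202/8111) = 1, so 8111 splits.

p splits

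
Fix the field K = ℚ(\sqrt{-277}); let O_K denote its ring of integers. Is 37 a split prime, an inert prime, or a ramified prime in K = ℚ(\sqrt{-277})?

Since -277 ≢ 1 mod 4, the ring of integers is ℤ[√-277] with discriminant 4·(-277) = -1108.
37 ∤ -1108, so 37 is unramified.
(-277/37) = 19^18 mod 37 = 36, giving Legendre symbol -1.
Legendre symbol -1 ⇒ 37 is inert.

remains prime (inert)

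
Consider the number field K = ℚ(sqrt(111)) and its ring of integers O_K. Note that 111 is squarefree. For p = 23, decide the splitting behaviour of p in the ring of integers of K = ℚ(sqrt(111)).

Since 111 ≢ 1 mod 4, the ring of integers is ℤ[√111] with discriminant 4·111 = 444.
Since gcd(23, 444) = 1 the prime 23 does not ramify.
Compute (111/23) via Euler: 19^((23-1)/2) mod 23 = 22, so (111/23) = -1.
(111/23) = -1, so 23 is inert.

inert — (23) stays prime in O_K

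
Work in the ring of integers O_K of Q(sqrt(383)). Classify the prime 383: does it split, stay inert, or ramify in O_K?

d = 383 ≡ 3 (mod 4), so O_K = ℤ[√383] and disc(K) = 4d = 1532.
Ramification test: 383 | 1532. The prime 383 ramifies in K.

p ramifies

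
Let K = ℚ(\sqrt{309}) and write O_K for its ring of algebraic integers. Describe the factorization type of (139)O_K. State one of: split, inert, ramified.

split — (139) = 𝔭₁𝔭₂ with 𝔭₁ ≠ 𝔭₂

309 mod 4 = 1, hence disc K = 309 and O_K = ℤ[(1+√309)/2].
disc(K) = 309 is not divisible by 139; 139 is unramified.
(309/139) = 31^69 mod 139 = 1, giving Legendre symbol 1.
(309/139) = 1, so 139 splits.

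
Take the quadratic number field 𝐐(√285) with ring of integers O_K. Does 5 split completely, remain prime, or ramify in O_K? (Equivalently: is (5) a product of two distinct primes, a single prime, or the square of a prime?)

Since 285 ≡ 1 mod 4, the ring of integers is ℤ[(1+√285)/2] with discriminant 285.
Ramification test: 5 | 285. The prime 5 ramifies in K.

5 is ramified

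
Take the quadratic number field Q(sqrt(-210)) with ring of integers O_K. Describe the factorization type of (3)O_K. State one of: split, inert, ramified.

ramifies in O_K

d = -210 ≡ 2 (mod 4), so O_K = ℤ[√-210] and disc(K) = 4d = -840.
disc(K) = -840 = 3·(-280), so p = 3 is ramified.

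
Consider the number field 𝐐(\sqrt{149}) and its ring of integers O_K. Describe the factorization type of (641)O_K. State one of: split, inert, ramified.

d = 149 ≡ 1 (mod 4), so O_K = ℤ[(1+√149)/2] and disc(K) = d = 149.
641 ∤ 149, so 641 is unramified.
Euler's criterion: 149^320 mod 641 = 1. Thus (149|641) = 1.
(149/641) = 1, so 641 splits.

p splits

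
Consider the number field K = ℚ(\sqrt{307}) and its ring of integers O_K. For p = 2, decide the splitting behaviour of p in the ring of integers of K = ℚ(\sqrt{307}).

Since 307 ≢ 1 mod 4, the ring of integers is ℤ[√307] with discriminant 4·307 = 1228.
disc(K) = 1228 = 2·614, so p = 2 is ramified.

ramified — (2) = 𝔭²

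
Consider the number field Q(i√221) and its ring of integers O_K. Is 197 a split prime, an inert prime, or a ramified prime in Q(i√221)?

splits completely

d = -221 ≡ 3 (mod 4), so O_K = ℤ[√-221] and disc(K) = 4d = -884.
197 ∤ -884, so 197 is unramified.
Compute (-221/197) via Euler: 173^((197-1)/2) mod 197 = 1, so (-221/197) = 1.
Legendre symbol 1 ⇒ 197 is split.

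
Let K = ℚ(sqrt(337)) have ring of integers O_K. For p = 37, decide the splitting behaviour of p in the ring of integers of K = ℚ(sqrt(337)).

p splits

337 mod 4 = 1, hence disc K = 337 and O_K = ℤ[(1+√337)/2].
disc(K) = 337 is not divisible by 37; 37 is unramified.
Legendre symbol by Euler's criterion: (337/37) ≡ 337^18 ≡ 1 (mod 37), i.e. (337/37) = 1.
Legendre symbol 1 ⇒ 37 is split.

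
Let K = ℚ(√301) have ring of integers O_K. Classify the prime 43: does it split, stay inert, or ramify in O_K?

301 mod 4 = 1, hence disc K = 301 and O_K = ℤ[(1+√301)/2].
Ramification test: 43 | 301. The prime 43 ramifies in K.

p ramifies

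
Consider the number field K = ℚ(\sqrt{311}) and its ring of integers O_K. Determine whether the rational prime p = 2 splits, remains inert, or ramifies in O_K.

Since 311 ≢ 1 mod 4, the ring of integers is ℤ[√311] with discriminant 4·311 = 1244.
2 divides disc(K) = 1244, so 2 ramifies.

ramifies in O_K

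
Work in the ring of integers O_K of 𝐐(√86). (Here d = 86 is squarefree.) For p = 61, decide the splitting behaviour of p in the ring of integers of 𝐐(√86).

p splits

Since 86 ≢ 1 mod 4, the ring of integers is ℤ[√86] with discriminant 4·86 = 344.
Since gcd(61, 344) = 1 the prime 61 does not ramify.
Compute (86/61) via Euler: 25^((61-1)/2) mod 61 = 1, so (86/61) = 1.
d is a quadratic residue mod p, hence 61 splits in O_K.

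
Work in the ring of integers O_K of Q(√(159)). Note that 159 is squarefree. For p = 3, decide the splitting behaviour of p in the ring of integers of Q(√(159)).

3 is ramified

159 mod 4 = 3, hence disc K = 4·159 = 636 and O_K = ℤ[√159].
disc(K) = 636 = 3·212, so p = 3 is ramified.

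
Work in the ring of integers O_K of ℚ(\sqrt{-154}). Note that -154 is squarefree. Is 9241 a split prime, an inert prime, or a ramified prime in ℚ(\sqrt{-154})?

Since -154 ≢ 1 mod 4, the ring of integers is ℤ[√-154] with discriminant 4·(-154) = -616.
Since gcd(9241, -616) = 1 the prime 9241 does not ramify.
(-154/9241) = 9087^4620 mod 9241 = 1, giving Legendre symbol 1.
d is a quadratic residue mod p, hence 9241 splits in O_K.

split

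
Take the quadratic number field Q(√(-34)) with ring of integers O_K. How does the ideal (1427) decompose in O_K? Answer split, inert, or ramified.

-34 mod 4 = 2, hence disc K = 4·(-34) = -136 and O_K = ℤ[√-34].
1427 ∤ -136, so 1427 is unramified.
Compute (-34/1427) via Euler: 1393^((1427-1)/2) mod 1427 = 1, so (-34/1427) = 1.
Legendre symbol 1 ⇒ 1427 is split.

p splits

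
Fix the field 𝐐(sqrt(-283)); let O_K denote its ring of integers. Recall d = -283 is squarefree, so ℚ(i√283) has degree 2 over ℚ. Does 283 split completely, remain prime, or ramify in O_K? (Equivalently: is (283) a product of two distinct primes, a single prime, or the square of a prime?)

d = -283 ≡ 1 (mod 4), so O_K = ℤ[(1+√-283)/2] and disc(K) = d = -283.
Ramification test: 283 | -283. The prime 283 ramifies in K.

ramified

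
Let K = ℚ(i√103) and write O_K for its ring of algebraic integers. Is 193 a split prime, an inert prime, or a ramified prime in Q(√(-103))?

-103 mod 4 = 1, hence disc K = -103 and O_K = ℤ[(1+√-103)/2].
193 ∤ -103, so 193 is unramified.
Legendre symbol by Euler's criterion: (-103/193) ≡ (-103)^96 ≡ 192 (mod 193), i.e. (-103/193) = -1.
(-103/193) = -1, so 193 is inert.

inert — (193) stays prime in O_K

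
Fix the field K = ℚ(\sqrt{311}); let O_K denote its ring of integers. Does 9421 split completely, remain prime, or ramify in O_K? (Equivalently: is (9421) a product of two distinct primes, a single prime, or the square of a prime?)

d = 311 ≡ 3 (mod 4), so O_K = ℤ[√311] and disc(K) = 4d = 1244.
Since gcd(9421, 1244) = 1 the prime 9421 does not ramify.
Legendre symbol by Euler's criterion: (311/9421) ≡ 311^4710 ≡ 1 (mod 9421), i.e. (311/9421) = 1.
d is a quadratic residue mod p, hence 9421 splits in O_K.

p splits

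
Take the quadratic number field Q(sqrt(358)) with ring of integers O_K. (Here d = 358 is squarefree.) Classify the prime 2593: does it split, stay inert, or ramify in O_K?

Since 358 ≢ 1 mod 4, the ring of integers is ℤ[√358] with discriminant 4·358 = 1432.
Since gcd(2593, 1432) = 1 the prime 2593 does not ramify.
Compute (358/2593) via Euler: 358^((2593-1)/2) mod 2593 = 1, so (358/2593) = 1.
Legendre symbol 1 ⇒ 2593 is split.

p splits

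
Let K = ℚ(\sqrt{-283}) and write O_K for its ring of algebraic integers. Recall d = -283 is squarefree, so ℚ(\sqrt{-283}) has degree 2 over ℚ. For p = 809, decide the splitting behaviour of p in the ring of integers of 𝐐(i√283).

d = -283 ≡ 1 (mod 4), so O_K = ℤ[(1+√-283)/2] and disc(K) = d = -283.
disc(K) = -283 is not divisible by 809; 809 is unramified.
Euler's criterion: (-283)^404 mod 809 = 808. Thus (-283|809) = -1.
(-283/809) = -1, so 809 is inert.

inert — (809) stays prime in O_K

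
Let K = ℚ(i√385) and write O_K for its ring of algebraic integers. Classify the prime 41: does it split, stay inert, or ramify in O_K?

d = -385 ≡ 3 (mod 4), so O_K = ℤ[√-385] and disc(K) = 4d = -1540.
41 ∤ -1540, so 41 is unramified.
Compute (-385/41) via Euler: 25^((41-1)/2) mod 41 = 1, so (-385/41) = 1.
(-385/41) = 1, so 41 splits.

split — (41) = 𝔭₁𝔭₂ with 𝔭₁ ≠ 𝔭₂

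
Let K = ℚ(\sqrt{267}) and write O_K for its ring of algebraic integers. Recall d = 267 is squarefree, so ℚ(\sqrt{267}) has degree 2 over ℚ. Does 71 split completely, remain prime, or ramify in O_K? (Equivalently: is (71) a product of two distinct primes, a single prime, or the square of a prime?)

splits completely

267 mod 4 = 3, hence disc K = 4·267 = 1068 and O_K = ℤ[√267].
Since gcd(71, 1068) = 1 the prime 71 does not ramify.
(267/71) = 54^35 mod 71 = 1, giving Legendre symbol 1.
(267/71) = 1, so 71 splits.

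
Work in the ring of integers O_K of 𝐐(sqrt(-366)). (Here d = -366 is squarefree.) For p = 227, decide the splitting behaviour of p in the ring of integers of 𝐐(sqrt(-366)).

inert — (227) stays prime in O_K

-366 mod 4 = 2, hence disc K = 4·(-366) = -1464 and O_K = ℤ[√-366].
Since gcd(227, -1464) = 1 the prime 227 does not ramify.
Euler's criterion: (-366)^113 mod 227 = 226. Thus (-366|227) = -1.
Legendre symbol -1 ⇒ 227 is inert.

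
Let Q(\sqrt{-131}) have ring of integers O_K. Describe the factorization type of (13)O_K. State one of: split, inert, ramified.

13 splits in O_K

Since -131 ≡ 1 mod 4, the ring of integers is ℤ[(1+√-131)/2] with discriminant -131.
Since gcd(13, -131) = 1 the prime 13 does not ramify.
Legendre symbol by Euler's criterion: (-131/13) ≡ (-131)^6 ≡ 1 (mod 13), i.e. (-131/13) = 1.
(-131/13) = 1, so 13 splits.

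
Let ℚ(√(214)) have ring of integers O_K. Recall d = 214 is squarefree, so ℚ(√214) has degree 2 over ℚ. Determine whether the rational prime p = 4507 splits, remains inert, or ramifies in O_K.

split

214 mod 4 = 2, hence disc K = 4·214 = 856 and O_K = ℤ[√214].
disc(K) = 856 is not divisible by 4507; 4507 is unramified.
Legendre symbol by Euler's criterion: (214/4507) ≡ 214^2253 ≡ 1 (mod 4507), i.e. (214/4507) = 1.
Legendre symbol 1 ⇒ 4507 is split.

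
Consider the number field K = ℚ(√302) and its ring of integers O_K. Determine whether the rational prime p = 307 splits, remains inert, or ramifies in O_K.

split — (307) = 𝔭₁𝔭₂ with 𝔭₁ ≠ 𝔭₂

d = 302 ≡ 2 (mod 4), so O_K = ℤ[√302] and disc(K) = 4d = 1208.
disc(K) = 1208 is not divisible by 307; 307 is unramified.
Euler's criterion: 302^153 mod 307 = 1. Thus (302|307) = 1.
Legendre symbol 1 ⇒ 307 is split.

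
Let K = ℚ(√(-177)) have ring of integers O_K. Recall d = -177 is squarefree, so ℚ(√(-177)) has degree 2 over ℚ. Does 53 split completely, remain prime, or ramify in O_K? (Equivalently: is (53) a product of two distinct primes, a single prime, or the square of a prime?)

Since -177 ≢ 1 mod 4, the ring of integers is ℤ[√-177] with discriminant 4·(-177) = -708.
53 ∤ -708, so 53 is unramified.
Compute (-177/53) via Euler: 35^((53-1)/2) mod 53 = 52, so (-177/53) = -1.
d is a non-residue mod p, hence 53 remains inert in O_K.

inert — (53) stays prime in O_K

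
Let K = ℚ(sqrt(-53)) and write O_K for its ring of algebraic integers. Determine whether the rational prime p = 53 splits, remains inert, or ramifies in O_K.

d = -53 ≡ 3 (mod 4), so O_K = ℤ[√-53] and disc(K) = 4d = -212.
Ramification test: 53 | -212. The prime 53 ramifies in K.

53 is ramified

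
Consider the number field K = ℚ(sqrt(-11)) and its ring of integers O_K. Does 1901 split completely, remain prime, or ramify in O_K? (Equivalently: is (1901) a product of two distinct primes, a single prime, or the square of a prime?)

-11 mod 4 = 1, hence disc K = -11 and O_K = ℤ[(1+√-11)/2].
disc(K) = -11 is not divisible by 1901; 1901 is unramified.
Compute (-11/1901) via Euler: 1890^((1901-1)/2) mod 1901 = 1, so (-11/1901) = 1.
Legendre symbol 1 ⇒ 1901 is split.

p splits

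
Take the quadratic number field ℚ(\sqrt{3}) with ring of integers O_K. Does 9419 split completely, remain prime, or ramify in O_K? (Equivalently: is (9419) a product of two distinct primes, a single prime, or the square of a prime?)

3 mod 4 = 3, hence disc K = 4·3 = 12 and O_K = ℤ[√3].
9419 ∤ 12, so 9419 is unramified.
Legendre symbol by Euler's criterion: (3/9419) ≡ 3^4709 ≡ 1 (mod 9419), i.e. (3/9419) = 1.
d is a quadratic residue mod p, hence 9419 splits in O_K.

split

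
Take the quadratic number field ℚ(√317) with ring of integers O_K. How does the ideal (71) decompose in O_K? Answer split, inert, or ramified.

71 remains inert

d = 317 ≡ 1 (mod 4), so O_K = ℤ[(1+√317)/2] and disc(K) = d = 317.
disc(K) = 317 is not divisible by 71; 71 is unramified.
Euler's criterion: 317^35 mod 71 = 70. Thus (317|71) = -1.
(317/71) = -1, so 71 is inert.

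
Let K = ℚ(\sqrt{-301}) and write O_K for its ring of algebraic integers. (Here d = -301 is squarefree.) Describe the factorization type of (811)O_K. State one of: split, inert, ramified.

811 remains inert

-301 mod 4 = 3, hence disc K = 4·(-301) = -1204 and O_K = ℤ[√-301].
Since gcd(811, -1204) = 1 the prime 811 does not ramify.
(-301/811) = 510^405 mod 811 = 810, giving Legendre symbol -1.
(-301/811) = -1, so 811 is inert.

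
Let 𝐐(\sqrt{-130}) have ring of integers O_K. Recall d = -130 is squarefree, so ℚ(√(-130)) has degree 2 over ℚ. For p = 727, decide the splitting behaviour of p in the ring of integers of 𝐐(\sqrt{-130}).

split — (727) = 𝔭₁𝔭₂ with 𝔭₁ ≠ 𝔭₂

-130 mod 4 = 2, hence disc K = 4·(-130) = -520 and O_K = ℤ[√-130].
Since gcd(727, -520) = 1 the prime 727 does not ramify.
Legendre symbol by Euler's criterion: (-130/727) ≡ (-130)^363 ≡ 1 (mod 727), i.e. (-130/727) = 1.
(-130/727) = 1, so 727 splits.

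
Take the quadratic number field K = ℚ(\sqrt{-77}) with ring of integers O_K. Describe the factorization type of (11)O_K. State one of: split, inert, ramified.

ramified

d = -77 ≡ 3 (mod 4), so O_K = ℤ[√-77] and disc(K) = 4d = -308.
11 divides disc(K) = -308, so 11 ramifies.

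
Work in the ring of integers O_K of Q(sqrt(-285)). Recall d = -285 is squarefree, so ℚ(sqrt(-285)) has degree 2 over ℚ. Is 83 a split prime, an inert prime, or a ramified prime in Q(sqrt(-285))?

-285 mod 4 = 3, hence disc K = 4·(-285) = -1140 and O_K = ℤ[√-285].
83 ∤ -1140, so 83 is unramified.
Compute (-285/83) via Euler: 47^((83-1)/2) mod 83 = 82, so (-285/83) = -1.
Legendre symbol -1 ⇒ 83 is inert.

inert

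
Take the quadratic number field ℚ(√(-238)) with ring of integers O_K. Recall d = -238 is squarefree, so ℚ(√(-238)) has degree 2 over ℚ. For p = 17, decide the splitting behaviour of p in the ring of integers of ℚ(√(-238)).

d = -238 ≡ 2 (mod 4), so O_K = ℤ[√-238] and disc(K) = 4d = -952.
disc(K) = -952 = 17·(-56), so p = 17 is ramified.

ramified — (17) = 𝔭²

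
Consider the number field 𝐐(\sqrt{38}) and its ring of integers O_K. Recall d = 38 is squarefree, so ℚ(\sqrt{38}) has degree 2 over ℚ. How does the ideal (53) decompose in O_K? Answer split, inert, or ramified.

Since 38 ≢ 1 mod 4, the ring of integers is ℤ[√38] with discriminant 4·38 = 152.
53 ∤ 152, so 53 is unramified.
(38/53) = 38^26 mod 53 = 1, giving Legendre symbol 1.
Legendre symbol 1 ⇒ 53 is split.

split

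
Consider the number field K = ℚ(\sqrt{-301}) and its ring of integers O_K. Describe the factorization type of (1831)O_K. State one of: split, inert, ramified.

remains prime (inert)

d = -301 ≡ 3 (mod 4), so O_K = ℤ[√-301] and disc(K) = 4d = -1204.
Since gcd(1831, -1204) = 1 the prime 1831 does not ramify.
(-301/1831) = 1530^915 mod 1831 = 1830, giving Legendre symbol -1.
Legendre symbol -1 ⇒ 1831 is inert.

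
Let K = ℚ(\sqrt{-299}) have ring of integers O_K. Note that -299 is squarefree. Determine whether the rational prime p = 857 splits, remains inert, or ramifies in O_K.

splits completely

d = -299 ≡ 1 (mod 4), so O_K = ℤ[(1+√-299)/2] and disc(K) = d = -299.
disc(K) = -299 is not divisible by 857; 857 is unramified.
Legendre symbol by Euler's criterion: (-299/857) ≡ (-299)^428 ≡ 1 (mod 857), i.e. (-299/857) = 1.
d is a quadratic residue mod p, hence 857 splits in O_K.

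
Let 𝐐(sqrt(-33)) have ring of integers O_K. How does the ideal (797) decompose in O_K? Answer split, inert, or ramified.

Since -33 ≢ 1 mod 4, the ring of integers is ℤ[√-33] with discriminant 4·(-33) = -132.
797 ∤ -132, so 797 is unramified.
(-33/797) = 764^398 mod 797 = 796, giving Legendre symbol -1.
(-33/797) = -1, so 797 is inert.

inert — (797) stays prime in O_K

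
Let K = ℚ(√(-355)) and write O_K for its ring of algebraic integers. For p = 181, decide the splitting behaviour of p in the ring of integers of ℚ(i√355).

d = -355 ≡ 1 (mod 4), so O_K = ℤ[(1+√-355)/2] and disc(K) = d = -355.
181 ∤ -355, so 181 is unramified.
(-355/181) = 7^90 mod 181 = 180, giving Legendre symbol -1.
Legendre symbol -1 ⇒ 181 is inert.

p is inert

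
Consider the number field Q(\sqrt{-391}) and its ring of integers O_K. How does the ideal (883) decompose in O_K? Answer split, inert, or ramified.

d = -391 ≡ 1 (mod 4), so O_K = ℤ[(1+√-391)/2] and disc(K) = d = -391.
disc(K) = -391 is not divisible by 883; 883 is unramified.
(-391/883) = 492^441 mod 883 = 1, giving Legendre symbol 1.
(-391/883) = 1, so 883 splits.

splits completely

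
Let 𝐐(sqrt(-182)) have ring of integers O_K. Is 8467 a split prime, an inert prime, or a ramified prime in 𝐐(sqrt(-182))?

Since -182 ≢ 1 mod 4, the ring of integers is ℤ[√-182] with discriminant 4·(-182) = -728.
8467 ∤ -728, so 8467 is unramified.
Compute (-182/8467) via Euler: 8285^((8467-1)/2) mod 8467 = 8466, so (-182/8467) = -1.
(-182/8467) = -1, so 8467 is inert.

8467 remains inert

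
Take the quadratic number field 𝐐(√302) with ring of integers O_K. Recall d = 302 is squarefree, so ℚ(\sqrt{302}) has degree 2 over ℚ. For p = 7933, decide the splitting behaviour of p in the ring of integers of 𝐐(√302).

302 mod 4 = 2, hence disc K = 4·302 = 1208 and O_K = ℤ[√302].
disc(K) = 1208 is not divisible by 7933; 7933 is unramified.
(302/7933) = 302^3966 mod 7933 = 7932, giving Legendre symbol -1.
d is a non-residue mod p, hence 7933 remains inert in O_K.

inert — (7933) stays prime in O_K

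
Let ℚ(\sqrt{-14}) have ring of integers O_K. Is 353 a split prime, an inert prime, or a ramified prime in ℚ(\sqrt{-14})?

p is inert

-14 mod 4 = 2, hence disc K = 4·(-14) = -56 and O_K = ℤ[√-14].
disc(K) = -56 is not divisible by 353; 353 is unramified.
Compute (-14/353) via Euler: 339^((353-1)/2) mod 353 = 352, so (-14/353) = -1.
Legendre symbol -1 ⇒ 353 is inert.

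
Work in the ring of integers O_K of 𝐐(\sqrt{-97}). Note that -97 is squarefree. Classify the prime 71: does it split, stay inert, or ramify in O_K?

Since -97 ≢ 1 mod 4, the ring of integers is ℤ[√-97] with discriminant 4·(-97) = -388.
71 ∤ -388, so 71 is unramified.
Euler's criterion: (-97)^35 mod 71 = 1. Thus (-97|71) = 1.
d is a quadratic residue mod p, hence 71 splits in O_K.

split — (71) = 𝔭₁𝔭₂ with 𝔭₁ ≠ 𝔭₂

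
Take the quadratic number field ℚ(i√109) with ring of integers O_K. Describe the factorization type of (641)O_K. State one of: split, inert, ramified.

-109 mod 4 = 3, hence disc K = 4·(-109) = -436 and O_K = ℤ[√-109].
Since gcd(641, -436) = 1 the prime 641 does not ramify.
Compute (-109/641) via Euler: 532^((641-1)/2) mod 641 = 640, so (-109/641) = -1.
Legendre symbol -1 ⇒ 641 is inert.

641 remains inert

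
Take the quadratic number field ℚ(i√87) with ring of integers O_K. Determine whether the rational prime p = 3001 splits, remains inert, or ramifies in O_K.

p is inert

d = -87 ≡ 1 (mod 4), so O_K = ℤ[(1+√-87)/2] and disc(K) = d = -87.
3001 ∤ -87, so 3001 is unramified.
Compute (-87/3001) via Euler: 2914^((3001-1)/2) mod 3001 = 3000, so (-87/3001) = -1.
(-87/3001) = -1, so 3001 is inert.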